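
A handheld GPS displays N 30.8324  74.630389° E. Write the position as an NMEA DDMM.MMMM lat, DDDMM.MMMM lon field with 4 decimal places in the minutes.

Latitude: 30° + 0.832400 × 60 = 30° 49.944000′
Longitude: minutes = (74.630389 − 74) × 60 = 37.823340

3049.9440,N / 07437.8233,E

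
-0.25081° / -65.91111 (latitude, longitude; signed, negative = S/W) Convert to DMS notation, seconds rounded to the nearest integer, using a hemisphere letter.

Latitude is negative → S; |value| = 0.250810
φ: 0.250810 × 60 = 15.04860′ → 15′, remainder × 60 = 2.92″
Longitude is negative → W; |value| = 65.911110
Lon: 0.911110 × 60 = 54.66660′ → 54′, remainder × 60 = 40.00″

0°15′3″ S, 65°54′40″ W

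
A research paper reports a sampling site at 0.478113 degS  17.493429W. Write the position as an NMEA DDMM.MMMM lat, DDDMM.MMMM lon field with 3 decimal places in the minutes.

Latitude: minutes = (0.478113 − 0) × 60 = 28.68678
λ: fractional part 0.493429 → 29.60574 minutes

0028.687,S / 01729.606,W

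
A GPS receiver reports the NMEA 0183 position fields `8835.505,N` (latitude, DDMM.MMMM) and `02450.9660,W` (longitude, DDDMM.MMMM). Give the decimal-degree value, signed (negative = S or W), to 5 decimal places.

88.59175, -24.84943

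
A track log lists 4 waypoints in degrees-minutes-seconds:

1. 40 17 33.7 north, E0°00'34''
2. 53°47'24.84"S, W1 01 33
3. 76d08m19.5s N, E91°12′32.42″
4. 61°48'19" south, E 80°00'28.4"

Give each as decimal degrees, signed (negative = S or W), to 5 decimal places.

Point 1:
  Latitude: 17′ + 33.7″ = 17.56167′; 40 + 17.56167/60 = 40.292694
  N → positive
  Longitude: 0′ + 34″ = 0.56667′; 0 + 0.56667/60 = 0.009444
  E → positive
Point 2:
  Lat: 53 + 47/60 + 24.84/3600 = 53.790233
  hemisphere S, so the sign is −
  λ: 1 + 1/60 + 33/3600 = 1.025833
  W → negative
Point 3:
  Lat: 76° + 8/60 + 19.5/3600 = 76 + 0.133333 + 0.005417 = 76.138750
  N → positive
  Lon: 12′ + 32.42″ = 12.54033′; 91 + 12.54033/60 = 91.209006
  E ⇒ keep positive
Point 4:
  Lat: 61 + 48/60 + 19/3600 = 61.805278
  S → negative
  λ: 0′ + 28.4″ = 0.47333′; 80 + 0.47333/60 = 80.007889
  E ⇒ keep positive

1. 40.29269, 0.00944
2. -53.79023, -1.02583
3. 76.13875, 91.20901
4. -61.80528, 80.00789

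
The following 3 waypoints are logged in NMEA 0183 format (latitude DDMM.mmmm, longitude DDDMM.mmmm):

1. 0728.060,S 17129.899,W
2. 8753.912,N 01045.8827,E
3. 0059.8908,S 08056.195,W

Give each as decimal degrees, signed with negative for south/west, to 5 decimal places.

1. -7.46767, -171.49832
2. 87.89853, 10.76471
3. -0.99818, -80.93658

Point 1:
  φ: split at 2 digits → 07° and 28.06′; 7 + 28.06/60 = 7.467667
  S ⇒ negate
  Longitude: split at 3 digits → 171° and 29.899′; 171 + 29.899/60 = 171.498317
  W → negative
Point 2:
  Latitude: split at 2 digits → 87° and 53.912′; 87 + 53.912/60 = 87.898533
  N → positive
  λ: degrees = first 3 digits = 10, minutes = 45.8827; 10 + 45.8827/60 = 10.764712
  E → positive
Point 3:
  φ: degrees = first 2 digits = 0, minutes = 59.8908; 0 + 59.8908/60 = 0.998180
  S → negative
  Lon: split at 3 digits → 080° and 56.195′; 80 + 56.195/60 = 80.936583
  W ⇒ negate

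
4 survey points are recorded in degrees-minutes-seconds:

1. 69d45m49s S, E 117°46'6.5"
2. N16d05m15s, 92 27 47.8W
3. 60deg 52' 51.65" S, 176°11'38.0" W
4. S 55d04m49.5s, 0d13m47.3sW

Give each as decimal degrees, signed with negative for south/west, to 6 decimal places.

1. -69.763611, 117.768472
2. 16.087500, -92.463278
3. -60.881014, -176.193889
4. -55.080417, -0.229806

Point 1:
  φ: 69° + 45/60 + 49/3600 = 69 + 0.750000 + 0.013611 = 69.7636111
  S → negative
  Lon: 117° + 46/60 + 6.5/3600 = 117 + 0.766667 + 0.001806 = 117.7684722
  E ⇒ keep positive
Point 2:
  Lat: 5′ + 15″ = 5.25000′; 16 + 5.25000/60 = 16.0875000
  N → positive
  Lon: 92° + 27/60 + 47.8/3600 = 92 + 0.450000 + 0.013278 = 92.4632778
  W ⇒ negate
Point 3:
  Lat: 60° + 52/60 + 51.65/3600 = 60 + 0.866667 + 0.014347 = 60.8810139
  S → negative
  Longitude: 11′ + 38″ = 11.63333′; 176 + 11.63333/60 = 176.1938889
  W ⇒ negate
Point 4:
  Lat: 4′ + 49.5″ = 4.82500′; 55 + 4.82500/60 = 55.0804167
  S → negative
  λ: 0 + 13/60 + 47.3/3600 = 0.2298056
  hemisphere W, so the sign is −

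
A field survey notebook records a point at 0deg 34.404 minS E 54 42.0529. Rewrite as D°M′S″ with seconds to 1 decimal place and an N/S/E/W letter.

0°34′24.2″ S, 54°42′3.2″ E

φ: 34.40400′ → 34′ and 0.40400 × 60 = 24.240″
Lon: fractional minutes 0.05290 × 60 = 3.174″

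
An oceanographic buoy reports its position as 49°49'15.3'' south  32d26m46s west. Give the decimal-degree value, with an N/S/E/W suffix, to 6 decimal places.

49.820917° S, 32.446111° W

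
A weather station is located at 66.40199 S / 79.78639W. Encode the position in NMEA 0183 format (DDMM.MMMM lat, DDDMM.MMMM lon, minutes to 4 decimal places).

6624.1194,S / 07947.1834,W

Lat: fractional part 0.401990 → 24.119400 minutes
Lon: 79° + 0.786390 × 60 = 79° 47.183400′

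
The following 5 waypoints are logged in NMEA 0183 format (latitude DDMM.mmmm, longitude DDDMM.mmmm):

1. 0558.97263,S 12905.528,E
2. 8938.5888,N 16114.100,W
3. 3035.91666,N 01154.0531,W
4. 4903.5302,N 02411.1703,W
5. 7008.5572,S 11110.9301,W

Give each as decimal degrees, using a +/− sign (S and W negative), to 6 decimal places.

1. -5.982877, 129.092133
2. 89.643147, -161.235000
3. 30.598611, -11.900885
4. 49.058837, -24.186172
5. -70.142620, -111.182168

Point 1:
  φ: degrees = first 2 digits = 5, minutes = 58.97263; 5 + 58.97263/60 = 5.9828772
  hemisphere S, so the sign is −
  λ: degrees = first 3 digits = 129, minutes = 5.528; 129 + 5.528/60 = 129.0921333
  E ⇒ keep positive
Point 2:
  Lat: degrees = first 2 digits = 89, minutes = 38.5888; 89 + 38.5888/60 = 89.6431467
  N → positive
  Longitude: split at 3 digits → 161° and 14.1′; 161 + 14.1/60 = 161.2350000
  W → negative
Point 3:
  φ: split at 2 digits → 30° and 35.91666′; 30 + 35.91666/60 = 30.5986110
  N → positive
  Lon: degrees = first 3 digits = 11, minutes = 54.0531; 11 + 54.0531/60 = 11.9008850
  hemisphere W, so the sign is −
Point 4:
  φ: split at 2 digits → 49° and 3.5302′; 49 + 3.5302/60 = 49.0588367
  N ⇒ keep positive
  λ: degrees = first 3 digits = 24, minutes = 11.1703; 24 + 11.1703/60 = 24.1861717
  hemisphere W, so the sign is −
Point 5:
  Latitude: split at 2 digits → 70° and 8.5572′; 70 + 8.5572/60 = 70.1426200
  S → negative
  λ: split at 3 digits → 111° and 10.9301′; 111 + 10.9301/60 = 111.1821683
  hemisphere W, so the sign is −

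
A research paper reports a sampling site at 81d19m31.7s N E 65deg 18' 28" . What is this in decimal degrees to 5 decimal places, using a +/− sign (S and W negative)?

81.32547, 65.30778

φ: 19′ + 31.7″ = 19.52833′; 81 + 19.52833/60 = 81.325472
N ⇒ keep positive
λ: 65 + 18/60 + 28/3600 = 65.307778
E → positive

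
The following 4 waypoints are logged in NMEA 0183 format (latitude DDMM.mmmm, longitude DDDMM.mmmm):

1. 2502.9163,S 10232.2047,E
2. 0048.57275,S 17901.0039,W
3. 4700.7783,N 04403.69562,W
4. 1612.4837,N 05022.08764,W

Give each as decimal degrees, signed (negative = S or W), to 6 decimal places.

1. -25.048605, 102.536745
2. -0.809546, -179.016732
3. 47.012972, -44.061594
4. 16.208062, -50.368127

Point 1:
  φ: split at 2 digits → 25° and 2.9163′; 25 + 2.9163/60 = 25.0486050
  S → negative
  Longitude: split at 3 digits → 102° and 32.2047′; 102 + 32.2047/60 = 102.5367450
  E ⇒ keep positive
Point 2:
  Lat: degrees = first 2 digits = 0, minutes = 48.57275; 0 + 48.57275/60 = 0.8095458
  hemisphere S, so the sign is −
  Longitude: split at 3 digits → 179° and 1.0039′; 179 + 1.0039/60 = 179.0167317
  hemisphere W, so the sign is −
Point 3:
  Lat: split at 2 digits → 47° and 0.7783′; 47 + 0.7783/60 = 47.0129717
  N → positive
  Lon: split at 3 digits → 044° and 3.69562′; 44 + 3.69562/60 = 44.0615937
  hemisphere W, so the sign is −
Point 4:
  φ: split at 2 digits → 16° and 12.4837′; 16 + 12.4837/60 = 16.2080617
  N → positive
  Lon: degrees = first 3 digits = 50, minutes = 22.08764; 50 + 22.08764/60 = 50.3681273
  hemisphere W, so the sign is −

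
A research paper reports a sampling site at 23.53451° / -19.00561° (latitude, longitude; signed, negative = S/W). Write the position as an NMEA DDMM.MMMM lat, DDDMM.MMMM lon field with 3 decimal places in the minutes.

2332.071,N / 01900.337,W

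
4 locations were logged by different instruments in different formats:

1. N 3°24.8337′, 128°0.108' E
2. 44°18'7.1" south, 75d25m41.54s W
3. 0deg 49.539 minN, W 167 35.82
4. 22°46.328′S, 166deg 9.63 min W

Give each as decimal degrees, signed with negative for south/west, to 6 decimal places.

Point 1:
  Lat: 3 + 24.8337/60 = 3.4138950
  N ⇒ keep positive
  Longitude: 0.108′ = 0.001800°; total 128.0018000
  E ⇒ keep positive
Point 2:
  Lat: 44 + 18/60 + 7.1/3600 = 44.3019722
  S ⇒ negate
  Lon: 75 + 25/60 + 41.54/3600 = 75.4282056
  hemisphere W, so the sign is −
Point 3:
  Latitude: 0 + 49.539/60 = 0.8256500
  N ⇒ keep positive
  Longitude: 167 + 35.82/60 = 167.5970000
  hemisphere W, so the sign is −
Point 4:
  φ: 22 + 46.328/60 = 22.7721333
  hemisphere S, so the sign is −
  Longitude: 166 + 9.63/60 = 166.1605000
  W ⇒ negate

1. 3.413895, 128.001800
2. -44.301972, -75.428206
3. 0.825650, -167.597000
4. -22.772133, -166.160500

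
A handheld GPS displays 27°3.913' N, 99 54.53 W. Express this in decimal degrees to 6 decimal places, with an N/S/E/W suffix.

Latitude: 27 + 3.913/60 = 27.0652167
Lon: 54.53′ = 0.908833°; total 99.9088333

27.065217° N, 99.908833° W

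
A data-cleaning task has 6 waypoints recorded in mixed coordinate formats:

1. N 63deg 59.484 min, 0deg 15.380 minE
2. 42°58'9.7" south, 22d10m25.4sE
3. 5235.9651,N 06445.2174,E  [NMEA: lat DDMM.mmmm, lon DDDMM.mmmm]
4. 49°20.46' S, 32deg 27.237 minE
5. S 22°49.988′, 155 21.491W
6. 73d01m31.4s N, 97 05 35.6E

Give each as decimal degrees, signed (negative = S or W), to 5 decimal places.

Point 1:
  Lat: 59.484′ = 0.991400°; total 63.991400
  N → positive
  Longitude: 0 + 15.38/60 = 0.256333
  E ⇒ keep positive
Point 2:
  Lat: 42° + 58/60 + 9.7/3600 = 42 + 0.966667 + 0.002694 = 42.969361
  S ⇒ negate
  Longitude: 22° + 10/60 + 25.4/3600 = 22 + 0.166667 + 0.007056 = 22.173722
  E ⇒ keep positive
Point 3:
  Lat: split at 2 digits → 52° and 35.9651′; 52 + 35.9651/60 = 52.599418
  N ⇒ keep positive
  λ: degrees = first 3 digits = 64, minutes = 45.2174; 64 + 45.2174/60 = 64.753623
  E ⇒ keep positive
Point 4:
  Lat: 49 + 20.46/60 = 49.341000
  hemisphere S, so the sign is −
  λ: 32 + 27.237/60 = 32.453950
  E → positive
Point 5:
  Latitude: 49.988′ = 0.833133°; total 22.833133
  S → negative
  Lon: 155 + 21.491/60 = 155.358183
  hemisphere W, so the sign is −
Point 6:
  φ: 73° + 1/60 + 31.4/3600 = 73 + 0.016667 + 0.008722 = 73.025389
  N ⇒ keep positive
  Lon: 97 + 5/60 + 35.6/3600 = 97.093222
  E → positive

1. 63.99140, 0.25633
2. -42.96936, 22.17372
3. 52.59942, 64.75362
4. -49.34100, 32.45395
5. -22.83313, -155.35818
6. 73.02539, 97.09322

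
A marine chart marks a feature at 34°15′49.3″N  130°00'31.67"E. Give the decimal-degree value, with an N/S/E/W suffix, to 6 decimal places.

34.263694° N, 130.008797° E

φ: 34 + 15/60 + 49.3/3600 = 34.2636944
Lon: 130° + 0/60 + 31.67/3600 = 130 + 0.000000 + 0.008797 = 130.0087972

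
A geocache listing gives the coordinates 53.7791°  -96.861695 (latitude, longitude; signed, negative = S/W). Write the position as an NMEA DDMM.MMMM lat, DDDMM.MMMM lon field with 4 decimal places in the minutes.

5346.7460,N / 09651.7017,W

Lat: fractional part 0.779100 → 46.746000 minutes
Longitude is negative → W; |value| = 96.861695
λ: fractional part 0.861695 → 51.701700 minutes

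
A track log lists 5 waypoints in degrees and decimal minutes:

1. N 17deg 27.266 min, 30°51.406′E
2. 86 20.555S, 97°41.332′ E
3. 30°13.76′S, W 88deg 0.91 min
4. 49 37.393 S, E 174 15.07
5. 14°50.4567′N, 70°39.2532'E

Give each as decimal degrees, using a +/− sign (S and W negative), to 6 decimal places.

Point 1:
  Latitude: 27.266′ = 0.454433°; total 17.4544333
  N → positive
  λ: 51.406′ = 0.856767°; total 30.8567667
  E → positive
Point 2:
  Latitude: 20.555′ = 0.342583°; total 86.3425833
  S ⇒ negate
  Longitude: 41.332′ = 0.688867°; total 97.6888667
  E → positive
Point 3:
  Lat: 30 + 13.76/60 = 30.2293333
  hemisphere S, so the sign is −
  Longitude: 88 + 0.91/60 = 88.0151667
  hemisphere W, so the sign is −
Point 4:
  φ: 49 + 37.393/60 = 49.6232167
  S → negative
  Lon: 174 + 15.07/60 = 174.2511667
  E ⇒ keep positive
Point 5:
  Latitude: 14 + 50.4567/60 = 14.8409450
  N ⇒ keep positive
  λ: 39.2532′ = 0.654220°; total 70.6542200
  E ⇒ keep positive

1. 17.454433, 30.856767
2. -86.342583, 97.688867
3. -30.229333, -88.015167
4. -49.623217, 174.251167
5. 14.840945, 70.654220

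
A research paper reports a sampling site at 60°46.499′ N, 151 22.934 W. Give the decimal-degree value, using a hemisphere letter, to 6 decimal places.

60.774983° N, 151.382233° W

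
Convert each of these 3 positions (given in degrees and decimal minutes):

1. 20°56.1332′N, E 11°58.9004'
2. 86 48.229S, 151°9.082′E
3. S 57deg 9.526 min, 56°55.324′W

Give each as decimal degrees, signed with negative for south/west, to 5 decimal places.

Point 1:
  Latitude: 56.1332′ = 0.935553°; total 20.935553
  N → positive
  Longitude: 11 + 58.9004/60 = 11.981673
  E ⇒ keep positive
Point 2:
  φ: 48.229′ = 0.803817°; total 86.803817
  S → negative
  Lon: 9.082′ = 0.151367°; total 151.151367
  E → positive
Point 3:
  Latitude: 9.526′ = 0.158767°; total 57.158767
  hemisphere S, so the sign is −
  Lon: 56 + 55.324/60 = 56.922067
  hemisphere W, so the sign is −

1. 20.93555, 11.98167
2. -86.80382, 151.15137
3. -57.15877, -56.92207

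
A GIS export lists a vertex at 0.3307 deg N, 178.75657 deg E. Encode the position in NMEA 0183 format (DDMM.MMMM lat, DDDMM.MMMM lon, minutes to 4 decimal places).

Latitude: 0° + 0.330700 × 60 = 0° 19.842000′
λ: 178° + 0.756570 × 60 = 178° 45.394200′

0019.8420,N / 17845.3942,E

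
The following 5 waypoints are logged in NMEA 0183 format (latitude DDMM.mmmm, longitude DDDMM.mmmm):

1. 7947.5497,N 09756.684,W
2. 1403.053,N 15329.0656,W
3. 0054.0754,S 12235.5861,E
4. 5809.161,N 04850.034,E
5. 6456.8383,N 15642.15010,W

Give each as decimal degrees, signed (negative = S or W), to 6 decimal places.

Point 1:
  Lat: degrees = first 2 digits = 79, minutes = 47.5497; 79 + 47.5497/60 = 79.7924950
  N → positive
  Longitude: split at 3 digits → 097° and 56.684′; 97 + 56.684/60 = 97.9447333
  hemisphere W, so the sign is −
Point 2:
  Lat: degrees = first 2 digits = 14, minutes = 3.053; 14 + 3.053/60 = 14.0508833
  N ⇒ keep positive
  Longitude: degrees = first 3 digits = 153, minutes = 29.0656; 153 + 29.0656/60 = 153.4844267
  W → negative
Point 3:
  Latitude: degrees = first 2 digits = 0, minutes = 54.0754; 0 + 54.0754/60 = 0.9012567
  hemisphere S, so the sign is −
  Longitude: split at 3 digits → 122° and 35.5861′; 122 + 35.5861/60 = 122.5931017
  E → positive
Point 4:
  Lat: split at 2 digits → 58° and 9.161′; 58 + 9.161/60 = 58.1526833
  N ⇒ keep positive
  Lon: degrees = first 3 digits = 48, minutes = 50.034; 48 + 50.034/60 = 48.8339000
  E ⇒ keep positive
Point 5:
  Latitude: split at 2 digits → 64° and 56.8383′; 64 + 56.8383/60 = 64.9473050
  N → positive
  λ: degrees = first 3 digits = 156, minutes = 42.1501; 156 + 42.1501/60 = 156.7025017
  W ⇒ negate

1. 79.792495, -97.944733
2. 14.050883, -153.484427
3. -0.901257, 122.593102
4. 58.152683, 48.833900
5. 64.947305, -156.702502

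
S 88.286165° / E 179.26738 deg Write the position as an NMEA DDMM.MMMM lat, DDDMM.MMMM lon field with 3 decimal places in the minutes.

8817.170,S / 17916.043,E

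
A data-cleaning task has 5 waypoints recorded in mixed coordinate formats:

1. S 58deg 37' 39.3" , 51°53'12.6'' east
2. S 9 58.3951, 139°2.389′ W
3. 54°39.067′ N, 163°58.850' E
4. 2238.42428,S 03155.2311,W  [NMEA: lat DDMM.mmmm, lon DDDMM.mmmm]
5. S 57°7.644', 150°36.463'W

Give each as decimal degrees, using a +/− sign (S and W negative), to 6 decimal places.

Point 1:
  Lat: 58 + 37/60 + 39.3/3600 = 58.6275833
  S → negative
  Lon: 51° + 53/60 + 12.6/3600 = 51 + 0.883333 + 0.003500 = 51.8868333
  E ⇒ keep positive
Point 2:
  φ: 58.3951′ = 0.973252°; total 9.9732517
  S ⇒ negate
  λ: 2.389′ = 0.039817°; total 139.0398167
  W → negative
Point 3:
  φ: 39.067′ = 0.651117°; total 54.6511167
  N ⇒ keep positive
  λ: 163 + 58.85/60 = 163.9808333
  E ⇒ keep positive
Point 4:
  Lat: split at 2 digits → 22° and 38.42428′; 22 + 38.42428/60 = 22.6404047
  hemisphere S, so the sign is −
  Lon: degrees = first 3 digits = 31, minutes = 55.2311; 31 + 55.2311/60 = 31.9205183
  hemisphere W, so the sign is −
Point 5:
  φ: 7.644′ = 0.127400°; total 57.1274000
  S → negative
  Lon: 36.463′ = 0.607717°; total 150.6077167
  W ⇒ negate

1. -58.627583, 51.886833
2. -9.973252, -139.039817
3. 54.651117, 163.980833
4. -22.640405, -31.920518
5. -57.127400, -150.607717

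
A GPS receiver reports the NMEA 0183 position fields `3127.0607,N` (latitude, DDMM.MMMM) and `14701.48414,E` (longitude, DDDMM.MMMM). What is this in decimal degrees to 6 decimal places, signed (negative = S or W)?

Latitude: split at 2 digits → 31° and 27.0607′; 31 + 27.0607/60 = 31.4510117
N ⇒ keep positive
Longitude: split at 3 digits → 147° and 1.48414′; 147 + 1.48414/60 = 147.0247357
E ⇒ keep positive

31.451012, 147.024736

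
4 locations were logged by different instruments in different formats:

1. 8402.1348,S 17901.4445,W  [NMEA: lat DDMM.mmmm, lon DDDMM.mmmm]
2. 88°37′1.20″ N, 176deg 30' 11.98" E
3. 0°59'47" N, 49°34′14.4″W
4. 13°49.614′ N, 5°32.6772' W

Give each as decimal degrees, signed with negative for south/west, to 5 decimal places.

1. -84.03558, -179.02408
2. 88.61700, 176.50333
3. 0.99639, -49.57067
4. 13.82690, -5.54462

Point 1:
  Lat: split at 2 digits → 84° and 2.1348′; 84 + 2.1348/60 = 84.035580
  hemisphere S, so the sign is −
  Lon: degrees = first 3 digits = 179, minutes = 1.4445; 179 + 1.4445/60 = 179.024075
  W ⇒ negate
Point 2:
  Lat: 88° + 37/60 + 1.2/3600 = 88 + 0.616667 + 0.000333 = 88.617000
  N ⇒ keep positive
  Longitude: 176 + 30/60 + 11.98/3600 = 176.503328
  E ⇒ keep positive
Point 3:
  Lat: 0 + 59/60 + 47/3600 = 0.996389
  N → positive
  λ: 49 + 34/60 + 14.4/3600 = 49.570667
  hemisphere W, so the sign is −
Point 4:
  Latitude: 13 + 49.614/60 = 13.826900
  N → positive
  Longitude: 32.6772′ = 0.544620°; total 5.544620
  W → negative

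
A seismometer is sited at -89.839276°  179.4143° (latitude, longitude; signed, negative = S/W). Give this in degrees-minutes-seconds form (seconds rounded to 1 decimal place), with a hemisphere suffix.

89°50′21.4″ S, 179°24′51.5″ E

Latitude is negative → S; |value| = 89.839276
φ: whole degrees 89; 50.35656′ → 50′ and 21.394″
Lon: 0.414300 × 60 = 24.85800′ → 24′, remainder × 60 = 51.480″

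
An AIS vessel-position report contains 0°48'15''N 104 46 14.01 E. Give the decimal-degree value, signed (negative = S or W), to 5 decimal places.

Lat: 48′ + 15″ = 48.25000′; 0 + 48.25000/60 = 0.804167
N ⇒ keep positive
Lon: 46′ + 14.01″ = 46.23350′; 104 + 46.23350/60 = 104.770558
E → positive

0.80417, 104.77056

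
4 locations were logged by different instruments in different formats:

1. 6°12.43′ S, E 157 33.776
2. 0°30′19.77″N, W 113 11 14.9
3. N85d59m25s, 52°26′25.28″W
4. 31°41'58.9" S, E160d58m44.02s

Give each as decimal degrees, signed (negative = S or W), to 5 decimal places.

Point 1:
  Lat: 12.43′ = 0.207167°; total 6.207167
  hemisphere S, so the sign is −
  Longitude: 157 + 33.776/60 = 157.562933
  E → positive
Point 2:
  Latitude: 30′ + 19.77″ = 30.32950′; 0 + 30.32950/60 = 0.505492
  N → positive
  Lon: 113 + 11/60 + 14.9/3600 = 113.187472
  W → negative
Point 3:
  Lat: 85 + 59/60 + 25/3600 = 85.990278
  N ⇒ keep positive
  Lon: 52 + 26/60 + 25.28/3600 = 52.440356
  W ⇒ negate
Point 4:
  Latitude: 31° + 41/60 + 58.9/3600 = 31 + 0.683333 + 0.016361 = 31.699694
  S → negative
  Lon: 58′ + 44.02″ = 58.73367′; 160 + 58.73367/60 = 160.978894
  E ⇒ keep positive

1. -6.20717, 157.56293
2. 0.50549, -113.18747
3. 85.99028, -52.44036
4. -31.69969, 160.97889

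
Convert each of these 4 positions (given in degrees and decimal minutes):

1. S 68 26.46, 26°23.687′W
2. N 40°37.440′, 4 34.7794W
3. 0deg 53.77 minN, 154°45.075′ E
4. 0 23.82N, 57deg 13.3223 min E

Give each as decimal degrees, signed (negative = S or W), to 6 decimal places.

1. -68.441000, -26.394783
2. 40.624000, -4.579657
3. 0.896167, 154.751250
4. 0.397000, 57.222038

Point 1:
  φ: 26.46′ = 0.441000°; total 68.4410000
  hemisphere S, so the sign is −
  Lon: 23.687′ = 0.394783°; total 26.3947833
  hemisphere W, so the sign is −
Point 2:
  Lat: 40 + 37.44/60 = 40.6240000
  N → positive
  Lon: 34.7794′ = 0.579657°; total 4.5796567
  W ⇒ negate
Point 3:
  φ: 53.77′ = 0.896167°; total 0.8961667
  N → positive
  Lon: 45.075′ = 0.751250°; total 154.7512500
  E → positive
Point 4:
  φ: 0 + 23.82/60 = 0.3970000
  N → positive
  Lon: 13.3223′ = 0.222038°; total 57.2220383
  E ⇒ keep positive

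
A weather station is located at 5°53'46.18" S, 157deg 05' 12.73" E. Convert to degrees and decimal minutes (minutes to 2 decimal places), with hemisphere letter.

5° 53.77′ S, 157° 5.21′ E

φ: seconds/60 = 0.76967; minutes = 53 + 0.76967 = 53.7697
Longitude: 5 + 12.73/60 = 5.2122′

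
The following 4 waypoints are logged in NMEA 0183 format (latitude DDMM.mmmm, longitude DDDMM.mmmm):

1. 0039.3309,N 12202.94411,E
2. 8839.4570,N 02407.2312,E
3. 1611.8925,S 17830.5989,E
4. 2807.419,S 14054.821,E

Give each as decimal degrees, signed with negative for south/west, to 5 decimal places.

1. 0.65552, 122.04907
2. 88.65762, 24.12052
3. -16.19821, 178.50998
4. -28.12365, 140.91368

Point 1:
  Lat: degrees = first 2 digits = 0, minutes = 39.3309; 0 + 39.3309/60 = 0.655515
  N → positive
  Lon: degrees = first 3 digits = 122, minutes = 2.94411; 122 + 2.94411/60 = 122.049069
  E → positive
Point 2:
  φ: degrees = first 2 digits = 88, minutes = 39.457; 88 + 39.457/60 = 88.657617
  N → positive
  λ: degrees = first 3 digits = 24, minutes = 7.2312; 24 + 7.2312/60 = 24.120520
  E → positive
Point 3:
  Latitude: degrees = first 2 digits = 16, minutes = 11.8925; 16 + 11.8925/60 = 16.198208
  S → negative
  Lon: split at 3 digits → 178° and 30.5989′; 178 + 30.5989/60 = 178.509982
  E ⇒ keep positive
Point 4:
  φ: split at 2 digits → 28° and 7.419′; 28 + 7.419/60 = 28.123650
  S → negative
  Lon: degrees = first 3 digits = 140, minutes = 54.821; 140 + 54.821/60 = 140.913683
  E → positive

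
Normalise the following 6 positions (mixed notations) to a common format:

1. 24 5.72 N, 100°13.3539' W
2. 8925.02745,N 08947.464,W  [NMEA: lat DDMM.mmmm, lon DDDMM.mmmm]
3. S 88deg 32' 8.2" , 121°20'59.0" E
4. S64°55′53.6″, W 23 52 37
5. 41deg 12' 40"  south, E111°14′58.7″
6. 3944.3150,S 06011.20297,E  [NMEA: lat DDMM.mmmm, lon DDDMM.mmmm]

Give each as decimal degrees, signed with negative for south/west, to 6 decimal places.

Point 1:
  Lat: 5.72′ = 0.095333°; total 24.0953333
  N → positive
  Lon: 13.3539′ = 0.222565°; total 100.2225650
  W ⇒ negate
Point 2:
  Lat: degrees = first 2 digits = 89, minutes = 25.02745; 89 + 25.02745/60 = 89.4171242
  N → positive
  Longitude: split at 3 digits → 089° and 47.464′; 89 + 47.464/60 = 89.7910667
  W ⇒ negate
Point 3:
  Latitude: 88° + 32/60 + 8.2/3600 = 88 + 0.533333 + 0.002278 = 88.5356111
  S ⇒ negate
  Longitude: 20′ + 59″ = 20.98333′; 121 + 20.98333/60 = 121.3497222
  E ⇒ keep positive
Point 4:
  Latitude: 64 + 55/60 + 53.6/3600 = 64.9315556
  S ⇒ negate
  Lon: 52′ + 37″ = 52.61667′; 23 + 52.61667/60 = 23.8769444
  hemisphere W, so the sign is −
Point 5:
  Latitude: 12′ + 40″ = 12.66667′; 41 + 12.66667/60 = 41.2111111
  S ⇒ negate
  Lon: 111° + 14/60 + 58.7/3600 = 111 + 0.233333 + 0.016306 = 111.2496389
  E → positive
Point 6:
  Lat: degrees = first 2 digits = 39, minutes = 44.315; 39 + 44.315/60 = 39.7385833
  S → negative
  Lon: split at 3 digits → 060° and 11.20297′; 60 + 11.20297/60 = 60.1867162
  E → positive

1. 24.095333, -100.222565
2. 89.417124, -89.791067
3. -88.535611, 121.349722
4. -64.931556, -23.876944
5. -41.211111, 111.249639
6. -39.738583, 60.186716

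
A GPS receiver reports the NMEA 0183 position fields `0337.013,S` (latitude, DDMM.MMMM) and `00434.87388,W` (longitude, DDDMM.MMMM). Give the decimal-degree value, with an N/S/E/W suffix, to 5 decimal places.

3.61688° S, 4.58123° W

Lat: degrees = first 2 digits = 3, minutes = 37.013; 3 + 37.013/60 = 3.616883
Lon: degrees = first 3 digits = 4, minutes = 34.87388; 4 + 34.87388/60 = 4.581231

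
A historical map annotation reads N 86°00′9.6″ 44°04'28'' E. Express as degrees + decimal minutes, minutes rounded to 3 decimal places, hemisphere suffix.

φ: seconds/60 = 0.16000; minutes = 0 + 0.16000 = 0.16000
λ: seconds/60 = 0.46667; minutes = 4 + 0.46667 = 4.46667

86° 0.160′ N, 44° 4.467′ E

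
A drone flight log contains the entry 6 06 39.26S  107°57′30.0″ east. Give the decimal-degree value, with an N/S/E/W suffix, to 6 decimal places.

6.110906° S, 107.958333° E

Lat: 6 + 6/60 + 39.26/3600 = 6.1109056
Longitude: 107 + 57/60 + 30/3600 = 107.9583333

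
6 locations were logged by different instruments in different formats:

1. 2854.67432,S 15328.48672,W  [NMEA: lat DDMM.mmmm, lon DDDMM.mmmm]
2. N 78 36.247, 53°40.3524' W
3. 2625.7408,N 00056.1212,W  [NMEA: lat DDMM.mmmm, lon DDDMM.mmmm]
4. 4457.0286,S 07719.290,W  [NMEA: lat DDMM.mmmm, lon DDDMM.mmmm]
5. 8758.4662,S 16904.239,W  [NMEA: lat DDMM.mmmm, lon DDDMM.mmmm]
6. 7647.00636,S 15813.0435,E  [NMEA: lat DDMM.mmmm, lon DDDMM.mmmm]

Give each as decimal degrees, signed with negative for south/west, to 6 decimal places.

Point 1:
  Lat: split at 2 digits → 28° and 54.67432′; 28 + 54.67432/60 = 28.9112387
  S → negative
  Longitude: degrees = first 3 digits = 153, minutes = 28.48672; 153 + 28.48672/60 = 153.4747787
  hemisphere W, so the sign is −
Point 2:
  Lat: 36.247′ = 0.604117°; total 78.6041167
  N ⇒ keep positive
  Longitude: 53 + 40.3524/60 = 53.6725400
  hemisphere W, so the sign is −
Point 3:
  φ: split at 2 digits → 26° and 25.7408′; 26 + 25.7408/60 = 26.4290133
  N → positive
  λ: split at 3 digits → 000° and 56.1212′; 0 + 56.1212/60 = 0.9353533
  W → negative
Point 4:
  φ: split at 2 digits → 44° and 57.0286′; 44 + 57.0286/60 = 44.9504767
  hemisphere S, so the sign is −
  Longitude: degrees = first 3 digits = 77, minutes = 19.29; 77 + 19.29/60 = 77.3215000
  W → negative
Point 5:
  φ: split at 2 digits → 87° and 58.4662′; 87 + 58.4662/60 = 87.9744367
  S ⇒ negate
  Longitude: degrees = first 3 digits = 169, minutes = 4.239; 169 + 4.239/60 = 169.0706500
  hemisphere W, so the sign is −
Point 6:
  Latitude: split at 2 digits → 76° and 47.00636′; 76 + 47.00636/60 = 76.7834393
  hemisphere S, so the sign is −
  Longitude: degrees = first 3 digits = 158, minutes = 13.0435; 158 + 13.0435/60 = 158.2173917
  E → positive

1. -28.911239, -153.474779
2. 78.604117, -53.672540
3. 26.429013, -0.935353
4. -44.950477, -77.321500
5. -87.974437, -169.070650
6. -76.783439, 158.217392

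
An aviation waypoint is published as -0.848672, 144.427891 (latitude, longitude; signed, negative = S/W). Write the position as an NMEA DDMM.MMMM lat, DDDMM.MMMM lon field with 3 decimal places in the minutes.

Latitude is negative → S; |value| = 0.848672
Latitude: fractional part 0.848672 → 50.92032 minutes
Longitude: 144° + 0.427891 × 60 = 144° 25.67346′

0050.920,S / 14425.673,E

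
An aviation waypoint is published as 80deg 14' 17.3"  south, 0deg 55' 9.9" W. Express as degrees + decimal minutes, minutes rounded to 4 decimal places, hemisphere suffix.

φ: seconds/60 = 0.28833; minutes = 14 + 0.28833 = 14.288333
λ: seconds/60 = 0.16500; minutes = 55 + 0.16500 = 55.165000

80° 14.2883′ S, 0° 55.1650′ W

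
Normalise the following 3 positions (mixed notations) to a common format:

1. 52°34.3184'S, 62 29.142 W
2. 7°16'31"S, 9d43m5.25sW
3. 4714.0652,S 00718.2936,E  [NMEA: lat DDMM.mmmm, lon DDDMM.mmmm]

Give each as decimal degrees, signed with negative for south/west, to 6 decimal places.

Point 1:
  Lat: 52 + 34.3184/60 = 52.5719733
  S ⇒ negate
  Lon: 29.142′ = 0.485700°; total 62.4857000
  W → negative
Point 2:
  Lat: 16′ + 31″ = 16.51667′; 7 + 16.51667/60 = 7.2752778
  S → negative
  Lon: 43′ + 5.25″ = 43.08750′; 9 + 43.08750/60 = 9.7181250
  W ⇒ negate
Point 3:
  Lat: degrees = first 2 digits = 47, minutes = 14.0652; 47 + 14.0652/60 = 47.2344200
  hemisphere S, so the sign is −
  Longitude: degrees = first 3 digits = 7, minutes = 18.2936; 7 + 18.2936/60 = 7.3048933
  E → positive

1. -52.571973, -62.485700
2. -7.275278, -9.718125
3. -47.234420, 7.304893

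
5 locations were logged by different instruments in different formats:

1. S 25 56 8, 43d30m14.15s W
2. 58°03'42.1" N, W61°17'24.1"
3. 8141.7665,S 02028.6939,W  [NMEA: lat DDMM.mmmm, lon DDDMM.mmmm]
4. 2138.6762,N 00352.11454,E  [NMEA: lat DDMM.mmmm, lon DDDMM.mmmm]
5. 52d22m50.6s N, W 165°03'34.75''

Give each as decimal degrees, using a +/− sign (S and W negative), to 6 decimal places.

1. -25.935556, -43.503931
2. 58.061694, -61.290028
3. -81.696108, -20.478232
4. 21.644603, 3.868576
5. 52.380722, -165.059653

Point 1:
  φ: 56′ + 8″ = 56.13333′; 25 + 56.13333/60 = 25.9355556
  hemisphere S, so the sign is −
  Longitude: 43 + 30/60 + 14.15/3600 = 43.5039306
  W ⇒ negate
Point 2:
  Latitude: 3′ + 42.1″ = 3.70167′; 58 + 3.70167/60 = 58.0616944
  N → positive
  λ: 61° + 17/60 + 24.1/3600 = 61 + 0.283333 + 0.006694 = 61.2900278
  W → negative
Point 3:
  φ: degrees = first 2 digits = 81, minutes = 41.7665; 81 + 41.7665/60 = 81.6961083
  S ⇒ negate
  λ: degrees = first 3 digits = 20, minutes = 28.6939; 20 + 28.6939/60 = 20.4782317
  W → negative
Point 4:
  Latitude: degrees = first 2 digits = 21, minutes = 38.6762; 21 + 38.6762/60 = 21.6446033
  N → positive
  λ: degrees = first 3 digits = 3, minutes = 52.11454; 3 + 52.11454/60 = 3.8685757
  E ⇒ keep positive
Point 5:
  Lat: 52 + 22/60 + 50.6/3600 = 52.3807222
  N → positive
  λ: 3′ + 34.75″ = 3.57917′; 165 + 3.57917/60 = 165.0596528
  W ⇒ negate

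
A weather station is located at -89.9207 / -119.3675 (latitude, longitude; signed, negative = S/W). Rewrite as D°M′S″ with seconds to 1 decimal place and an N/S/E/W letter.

Latitude is negative → S; |value| = 89.920700
Lat: whole degrees 89; 55.24200′ → 55′ and 14.520″
Longitude is negative → W; |value| = 119.367500
Lon: 0.367500° → 22.05000′; 0.05000 × 60 = 3.000″

89°55′14.5″ S, 119°22′3.0″ W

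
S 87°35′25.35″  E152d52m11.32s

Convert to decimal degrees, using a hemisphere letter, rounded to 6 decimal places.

φ: 35′ + 25.35″ = 35.42250′; 87 + 35.42250/60 = 87.5903750
Longitude: 52′ + 11.32″ = 52.18867′; 152 + 52.18867/60 = 152.8698111

87.590375° S, 152.869811° E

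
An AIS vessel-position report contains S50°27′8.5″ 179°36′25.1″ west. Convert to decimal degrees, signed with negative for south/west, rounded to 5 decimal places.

-50.45236, -179.60697

Latitude: 27′ + 8.5″ = 27.14167′; 50 + 27.14167/60 = 50.452361
S → negative
Lon: 36′ + 25.1″ = 36.41833′; 179 + 36.41833/60 = 179.606972
hemisphere W, so the sign is −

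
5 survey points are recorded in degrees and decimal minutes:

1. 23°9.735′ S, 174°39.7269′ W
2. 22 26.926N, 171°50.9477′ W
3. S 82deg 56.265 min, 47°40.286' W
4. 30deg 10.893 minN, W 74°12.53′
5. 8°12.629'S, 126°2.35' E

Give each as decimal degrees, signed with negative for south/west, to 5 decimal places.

1. -23.16225, -174.66212
2. 22.44877, -171.84913
3. -82.93775, -47.67143
4. 30.18155, -74.20883
5. -8.21048, 126.03917

Point 1:
  Lat: 9.735′ = 0.162250°; total 23.162250
  hemisphere S, so the sign is −
  Lon: 174 + 39.7269/60 = 174.662115
  W → negative
Point 2:
  φ: 22 + 26.926/60 = 22.448767
  N ⇒ keep positive
  Longitude: 171 + 50.9477/60 = 171.849128
  W → negative
Point 3:
  φ: 56.265′ = 0.937750°; total 82.937750
  S → negative
  Longitude: 47 + 40.286/60 = 47.671433
  W ⇒ negate
Point 4:
  φ: 30 + 10.893/60 = 30.181550
  N → positive
  Lon: 74 + 12.53/60 = 74.208833
  W ⇒ negate
Point 5:
  Latitude: 8 + 12.629/60 = 8.210483
  S ⇒ negate
  Longitude: 2.35′ = 0.039167°; total 126.039167
  E ⇒ keep positive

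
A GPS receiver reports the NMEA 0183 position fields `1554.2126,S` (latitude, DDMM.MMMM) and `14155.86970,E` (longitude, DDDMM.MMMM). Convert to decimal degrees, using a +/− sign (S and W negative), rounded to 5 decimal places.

Lat: degrees = first 2 digits = 15, minutes = 54.2126; 15 + 54.2126/60 = 15.903543
S ⇒ negate
λ: degrees = first 3 digits = 141, minutes = 55.8697; 141 + 55.8697/60 = 141.931162
E ⇒ keep positive

-15.90354, 141.93116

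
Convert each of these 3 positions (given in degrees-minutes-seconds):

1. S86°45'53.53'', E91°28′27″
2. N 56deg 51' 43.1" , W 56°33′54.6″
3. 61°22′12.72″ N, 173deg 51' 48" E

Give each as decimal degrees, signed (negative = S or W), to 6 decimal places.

1. -86.764869, 91.474167
2. 56.861972, -56.565167
3. 61.370200, 173.863333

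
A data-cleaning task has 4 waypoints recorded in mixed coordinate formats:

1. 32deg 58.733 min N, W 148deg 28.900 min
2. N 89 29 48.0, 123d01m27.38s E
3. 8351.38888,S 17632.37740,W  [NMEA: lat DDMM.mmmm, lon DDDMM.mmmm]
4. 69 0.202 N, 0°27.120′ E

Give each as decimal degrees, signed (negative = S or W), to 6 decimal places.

Point 1:
  Lat: 58.733′ = 0.978883°; total 32.9788833
  N → positive
  Lon: 148 + 28.9/60 = 148.4816667
  W ⇒ negate
Point 2:
  Lat: 89° + 29/60 + 48/3600 = 89 + 0.483333 + 0.013333 = 89.4966667
  N → positive
  λ: 123 + 1/60 + 27.38/3600 = 123.0242722
  E → positive
Point 3:
  φ: split at 2 digits → 83° and 51.38888′; 83 + 51.38888/60 = 83.8564813
  S ⇒ negate
  Longitude: split at 3 digits → 176° and 32.3774′; 176 + 32.3774/60 = 176.5396233
  W ⇒ negate
Point 4:
  φ: 0.202′ = 0.003367°; total 69.0033667
  N ⇒ keep positive
  λ: 27.12′ = 0.452000°; total 0.4520000
  E → positive

1. 32.978883, -148.481667
2. 89.496667, 123.024272
3. -83.856481, -176.539623
4. 69.003367, 0.452000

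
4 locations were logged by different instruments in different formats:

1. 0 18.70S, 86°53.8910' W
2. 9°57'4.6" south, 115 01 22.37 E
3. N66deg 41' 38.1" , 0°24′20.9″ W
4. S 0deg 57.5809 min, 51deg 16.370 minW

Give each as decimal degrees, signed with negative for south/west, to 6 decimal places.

Point 1:
  Latitude: 0 + 18.7/60 = 0.3116667
  S → negative
  λ: 86 + 53.891/60 = 86.8981833
  W → negative
Point 2:
  Latitude: 9 + 57/60 + 4.6/3600 = 9.9512778
  hemisphere S, so the sign is −
  λ: 1′ + 22.37″ = 1.37283′; 115 + 1.37283/60 = 115.0228806
  E → positive
Point 3:
  φ: 66 + 41/60 + 38.1/3600 = 66.6939167
  N ⇒ keep positive
  Longitude: 0° + 24/60 + 20.9/3600 = 0 + 0.400000 + 0.005806 = 0.4058056
  W → negative
Point 4:
  φ: 0 + 57.5809/60 = 0.9596817
  S → negative
  Longitude: 16.37′ = 0.272833°; total 51.2728333
  hemisphere W, so the sign is −

1. -0.311667, -86.898183
2. -9.951278, 115.022881
3. 66.693917, -0.405806
4. -0.959682, -51.272833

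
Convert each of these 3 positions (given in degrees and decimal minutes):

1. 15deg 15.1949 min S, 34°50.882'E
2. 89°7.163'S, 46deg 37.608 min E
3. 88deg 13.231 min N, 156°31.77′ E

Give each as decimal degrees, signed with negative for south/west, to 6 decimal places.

1. -15.253248, 34.848033
2. -89.119383, 46.626800
3. 88.220517, 156.529500

Point 1:
  φ: 15 + 15.1949/60 = 15.2532483
  S → negative
  Longitude: 34 + 50.882/60 = 34.8480333
  E → positive
Point 2:
  Latitude: 89 + 7.163/60 = 89.1193833
  S ⇒ negate
  Lon: 37.608′ = 0.626800°; total 46.6268000
  E ⇒ keep positive
Point 3:
  Lat: 88 + 13.231/60 = 88.2205167
  N → positive
  Longitude: 31.77′ = 0.529500°; total 156.5295000
  E ⇒ keep positive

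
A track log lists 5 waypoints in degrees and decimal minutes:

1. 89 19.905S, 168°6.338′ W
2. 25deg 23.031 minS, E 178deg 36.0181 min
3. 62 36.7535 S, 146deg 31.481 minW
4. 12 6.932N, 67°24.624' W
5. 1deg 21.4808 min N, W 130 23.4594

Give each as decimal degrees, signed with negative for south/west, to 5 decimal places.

1. -89.33175, -168.10563
2. -25.38385, 178.60030
3. -62.61256, -146.52468
4. 12.11553, -67.41040
5. 1.35801, -130.39099

Point 1:
  Latitude: 19.905′ = 0.331750°; total 89.331750
  hemisphere S, so the sign is −
  λ: 6.338′ = 0.105633°; total 168.105633
  W → negative
Point 2:
  φ: 23.031′ = 0.383850°; total 25.383850
  S ⇒ negate
  λ: 36.0181′ = 0.600302°; total 178.600302
  E ⇒ keep positive
Point 3:
  Lat: 62 + 36.7535/60 = 62.612558
  S ⇒ negate
  Longitude: 146 + 31.481/60 = 146.524683
  W ⇒ negate
Point 4:
  φ: 6.932′ = 0.115533°; total 12.115533
  N → positive
  Longitude: 67 + 24.624/60 = 67.410400
  W → negative
Point 5:
  Latitude: 21.4808′ = 0.358013°; total 1.358013
  N → positive
  Longitude: 130 + 23.4594/60 = 130.390990
  hemisphere W, so the sign is −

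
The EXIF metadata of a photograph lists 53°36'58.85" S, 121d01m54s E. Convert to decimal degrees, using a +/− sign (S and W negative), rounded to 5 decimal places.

-53.61635, 121.03167

φ: 53 + 36/60 + 58.85/3600 = 53.616347
hemisphere S, so the sign is −
λ: 121° + 1/60 + 54/3600 = 121 + 0.016667 + 0.015000 = 121.031667
E ⇒ keep positive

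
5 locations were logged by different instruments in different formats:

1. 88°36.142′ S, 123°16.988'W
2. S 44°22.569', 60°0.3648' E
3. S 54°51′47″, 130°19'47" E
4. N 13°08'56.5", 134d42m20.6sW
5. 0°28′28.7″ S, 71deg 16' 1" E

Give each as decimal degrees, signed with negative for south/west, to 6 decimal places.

Point 1:
  φ: 88 + 36.142/60 = 88.6023667
  S ⇒ negate
  Lon: 123 + 16.988/60 = 123.2831333
  W ⇒ negate
Point 2:
  Latitude: 44 + 22.569/60 = 44.3761500
  S → negative
  λ: 0.3648′ = 0.006080°; total 60.0060800
  E → positive
Point 3:
  Latitude: 54 + 51/60 + 47/3600 = 54.8630556
  S → negative
  Longitude: 130 + 19/60 + 47/3600 = 130.3297222
  E → positive
Point 4:
  Lat: 8′ + 56.5″ = 8.94167′; 13 + 8.94167/60 = 13.1490278
  N → positive
  λ: 42′ + 20.6″ = 42.34333′; 134 + 42.34333/60 = 134.7057222
  hemisphere W, so the sign is −
Point 5:
  Latitude: 0° + 28/60 + 28.7/3600 = 0 + 0.466667 + 0.007972 = 0.4746389
  S → negative
  Longitude: 71 + 16/60 + 1/3600 = 71.2669444
  E ⇒ keep positive

1. -88.602367, -123.283133
2. -44.376150, 60.006080
3. -54.863056, 130.329722
4. 13.149028, -134.705722
5. -0.474639, 71.266944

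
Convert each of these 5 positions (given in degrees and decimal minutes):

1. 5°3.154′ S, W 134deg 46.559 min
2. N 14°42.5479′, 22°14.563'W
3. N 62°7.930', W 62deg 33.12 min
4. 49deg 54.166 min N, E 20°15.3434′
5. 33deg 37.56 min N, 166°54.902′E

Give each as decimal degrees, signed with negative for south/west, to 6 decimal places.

Point 1:
  φ: 3.154′ = 0.052567°; total 5.0525667
  hemisphere S, so the sign is −
  Longitude: 46.559′ = 0.775983°; total 134.7759833
  hemisphere W, so the sign is −
Point 2:
  Latitude: 14 + 42.5479/60 = 14.7091317
  N → positive
  Longitude: 14.563′ = 0.242717°; total 22.2427167
  W → negative
Point 3:
  Latitude: 7.93′ = 0.132167°; total 62.1321667
  N ⇒ keep positive
  λ: 62 + 33.12/60 = 62.5520000
  hemisphere W, so the sign is −
Point 4:
  φ: 49 + 54.166/60 = 49.9027667
  N ⇒ keep positive
  Lon: 15.3434′ = 0.255723°; total 20.2557233
  E → positive
Point 5:
  Lat: 33 + 37.56/60 = 33.6260000
  N → positive
  Longitude: 166 + 54.902/60 = 166.9150333
  E ⇒ keep positive

1. -5.052567, -134.775983
2. 14.709132, -22.242717
3. 62.132167, -62.552000
4. 49.902767, 20.255723
5. 33.626000, 166.915033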